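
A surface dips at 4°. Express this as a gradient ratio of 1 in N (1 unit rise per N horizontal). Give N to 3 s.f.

1 : N means tan θ = 1/N, so N = 1/tan 4° = 1/0.0699

1 in 14.3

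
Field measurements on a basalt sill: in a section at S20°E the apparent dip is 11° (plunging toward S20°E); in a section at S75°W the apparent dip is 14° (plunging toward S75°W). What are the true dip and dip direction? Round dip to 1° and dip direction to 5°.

true dip 18°, dip direction 215°

Represent each trace as a vector plunging at its apparent dip toward its trend (east-north-up frame): v₁ = (0.336, -0.922, -0.191), v₂ = (-0.937, -0.251, -0.242).
n = v₁ × v₂ = (-0.175, -0.260, 0.949) (taken with n_z > 0).
Dip δ = arctan(|n_h|/n_z) = arctan(0.314/0.949) = 18.3°.
Dip direction = azimuth of (n_x, n_y) = atan2(-0.175, -0.260) = 214°.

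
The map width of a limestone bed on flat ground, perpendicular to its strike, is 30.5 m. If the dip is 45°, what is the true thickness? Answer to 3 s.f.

True thickness t = w · sin(dip) = 30.5 × sin 45°
t = 30.5 × 0.7071 = 21.567 m

21.6 m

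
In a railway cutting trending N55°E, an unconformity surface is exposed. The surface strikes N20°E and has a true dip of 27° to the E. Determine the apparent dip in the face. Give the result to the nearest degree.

16°

The strike is N20°E and the section trends N55°E; the acute angle between them is β = 35°.
tan(apparent dip) = tan 27° · sin 35° = 0.2923
α = arctan(0.2923) = 16.29°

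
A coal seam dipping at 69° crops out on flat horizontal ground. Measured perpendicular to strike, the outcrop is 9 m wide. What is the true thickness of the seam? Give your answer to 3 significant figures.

True thickness t = w · sin(dip) = 9 × sin 69°
t = 9 × 0.9336 = 8.402 m

8.40 m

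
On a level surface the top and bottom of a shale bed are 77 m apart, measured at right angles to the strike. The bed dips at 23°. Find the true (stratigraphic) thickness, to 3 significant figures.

30.1 m

True thickness t = w · sin(dip) = 77 × sin 23°
t = 77 × 0.3907 = 30.086 m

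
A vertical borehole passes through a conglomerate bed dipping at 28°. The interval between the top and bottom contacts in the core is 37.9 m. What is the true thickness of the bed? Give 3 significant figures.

True thickness t = h · cos(dip) = 37.9 × cos 28°
t = 37.9 × 0.8829 = 33.464 m

33.5 m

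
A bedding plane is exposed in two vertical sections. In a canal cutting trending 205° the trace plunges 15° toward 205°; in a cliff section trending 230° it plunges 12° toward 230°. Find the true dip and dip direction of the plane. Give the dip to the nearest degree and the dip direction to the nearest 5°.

true dip 16°, dip direction 190°

The two traces are lines in the plane: v₁ = (sin 205°·cos 15°, cos 205°·cos 15°, −sin 15°), v₂ = (sin 230°·cos 12°, cos 230°·cos 12°, −sin 12°).
n = v₁ × v₂ = (-0.019, -0.109, 0.399) (taken with n_z > 0).
Dip δ = arctan(|n_h|/n_z) = arctan(0.111/0.399) = 15.5°.
Dip direction = atan2(-0.019, -0.109) = 190° (azimuth of n's horizontal projection).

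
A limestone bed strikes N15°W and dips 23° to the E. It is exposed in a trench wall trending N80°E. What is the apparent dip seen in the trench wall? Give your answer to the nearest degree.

The strike is N15°W and the section trends N80°E; the acute angle between them is β = 85°.
tan(apparent dip) = tan 23° · sin 85° = 0.4229
α = arctan(0.4229) = 22.92°

23°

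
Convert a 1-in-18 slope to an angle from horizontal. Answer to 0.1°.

3.2°

tan θ = 1/18 = 0.0556
θ = arctan(0.0556) = 3.18°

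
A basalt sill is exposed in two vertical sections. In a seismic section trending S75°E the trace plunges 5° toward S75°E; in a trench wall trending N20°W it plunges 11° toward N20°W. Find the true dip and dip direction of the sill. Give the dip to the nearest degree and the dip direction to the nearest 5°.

Represent each trace as a vector plunging at its apparent dip toward its trend (east-north-up frame): v₁ = (0.962, -0.258, -0.087), v₂ = (-0.336, 0.922, -0.191).
The plane normal is n = v₁ × v₂ ∝ (0.130, 0.213, 0.801).
True dip = arccos(n_z / |n|) = arccos(0.9549) = 17.3°.
Dip direction = azimuth of (n_x, n_y) = atan2(0.130, 0.213) = 31°.

true dip 17°, dip direction 030°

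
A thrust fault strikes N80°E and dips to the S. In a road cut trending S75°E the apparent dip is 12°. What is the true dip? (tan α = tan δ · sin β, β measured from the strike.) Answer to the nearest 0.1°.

26.7°

The section is 25° from the strike.
tan(true dip) = tan 12° / sin 25° = 0.5030
true dip = arctan 0.5030 = 26.70°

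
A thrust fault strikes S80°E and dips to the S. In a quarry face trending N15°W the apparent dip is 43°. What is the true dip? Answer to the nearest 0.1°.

The section is 65° from the strike.
tan δ = tan α / sin β = tan 43° / sin 65° = 0.9325 / 0.9063 = 1.0289
δ = arctan(1.0289) = 45.82°

45.8°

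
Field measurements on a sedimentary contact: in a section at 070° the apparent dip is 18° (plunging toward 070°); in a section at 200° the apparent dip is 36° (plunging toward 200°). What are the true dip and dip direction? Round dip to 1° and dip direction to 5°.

The two traces are lines in the plane: v₁ = (sin 70°·cos 18°, cos 70°·cos 18°, −sin 18°), v₂ = (sin 200°·cos 36°, cos 200°·cos 36°, −sin 36°).
n = v₁ × v₂ = (0.426, -0.611, 0.589) (taken with n_z > 0).
True dip = arccos(n_z / |n|) = arccos(0.6206) = 51.6°.
Dip direction = azimuth of (n_x, n_y) = atan2(0.426, -0.611) = 145°.

true dip 52°, dip direction 145°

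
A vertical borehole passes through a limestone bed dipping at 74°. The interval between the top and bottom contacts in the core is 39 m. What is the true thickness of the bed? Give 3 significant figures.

True thickness t = h · cos(dip) = 39 × cos 74°
t = 39 × 0.2756 = 10.750 m

10.7 m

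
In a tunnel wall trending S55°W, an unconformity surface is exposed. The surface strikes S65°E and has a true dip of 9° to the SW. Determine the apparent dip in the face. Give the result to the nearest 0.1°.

The strike is S65°E and the section trends S55°W; the acute angle between them is β = 60°.
tan α = tan 9° × sin 60° = 0.1584 × 0.8660 = 0.1372
α = arctan(0.1372) = 7.81°

7.8°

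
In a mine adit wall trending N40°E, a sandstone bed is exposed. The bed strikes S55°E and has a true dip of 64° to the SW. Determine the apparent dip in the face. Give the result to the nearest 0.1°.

63.9°

The strike is S55°E and the section trends N40°E; the acute angle between them is β = 85°.
tan(apparent dip) = tan 64° · sin 85° = 2.0425
apparent dip = arctan 2.0425 = 63.91°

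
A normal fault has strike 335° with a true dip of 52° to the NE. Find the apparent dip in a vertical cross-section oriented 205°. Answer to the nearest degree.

The section lies 50° from the strike.
tan(apparent dip) = tan 52° · sin 50° = 0.9805
α = arctan(0.9805) = 44.44°

44°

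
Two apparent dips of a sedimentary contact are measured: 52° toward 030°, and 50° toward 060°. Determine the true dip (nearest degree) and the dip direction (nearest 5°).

true dip 52°, dip direction 035°

Represent each trace as a vector plunging at its apparent dip toward its trend (east-north-up frame): v₁ = (0.308, 0.533, -0.788), v₂ = (0.557, 0.321, -0.766).
Cross product v₁ × v₂ gives the pole to the plane: n ∝ (0.155, 0.203, 0.198).
tan δ = √(n_x²+n_y²)/n_z = 0.255/0.198, so δ = 52.2°.
Dip direction = atan2(0.155, 0.203) = 37° (azimuth of n's horizontal projection).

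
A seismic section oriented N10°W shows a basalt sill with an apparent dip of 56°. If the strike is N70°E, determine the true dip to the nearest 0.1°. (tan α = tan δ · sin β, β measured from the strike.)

β = acute angle between strike N70°E and section N10°W = 80°.
tan(true dip) = tan 56° / sin 80° = 1.5054
true dip = arctan 1.5054 = 56.41°

56.4°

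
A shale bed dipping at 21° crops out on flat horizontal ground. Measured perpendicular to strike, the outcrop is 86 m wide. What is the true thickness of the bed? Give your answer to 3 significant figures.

True thickness t = w · sin(dip) = 86 × sin 21°
t = 86 × 0.3584 = 30.820 m

30.8 m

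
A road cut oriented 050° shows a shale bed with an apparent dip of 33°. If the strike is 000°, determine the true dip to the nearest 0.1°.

40.3°

β = acute angle between strike 000° and section 050° = 50°.
tan(true dip) = tan 33° / sin 50° = 0.8477
true dip = arctan 0.8477 = 40.29°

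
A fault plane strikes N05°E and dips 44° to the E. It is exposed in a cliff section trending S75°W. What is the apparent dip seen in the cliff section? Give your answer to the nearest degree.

The strike is N05°E and the section trends S75°W; the acute angle between them is β = 70°.
tan α = tan 44° × sin 70° = 0.9657 × 0.9397 = 0.9075
apparent dip = arctan 0.9075 = 42.22°

42°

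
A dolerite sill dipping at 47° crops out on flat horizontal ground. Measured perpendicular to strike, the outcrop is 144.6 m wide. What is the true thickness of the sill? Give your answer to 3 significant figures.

True thickness t = w · sin(dip) = 144.6 × sin 47°
t = 144.6 × 0.7314 = 105.754 m

106 m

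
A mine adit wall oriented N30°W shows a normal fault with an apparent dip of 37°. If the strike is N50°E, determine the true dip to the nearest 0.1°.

The section is 80° from the strike.
tan δ = tan α / sin β = tan 37° / sin 80° = 0.7536 / 0.9848 = 0.7652
true dip = arctan 0.7652 = 37.42°

37.4°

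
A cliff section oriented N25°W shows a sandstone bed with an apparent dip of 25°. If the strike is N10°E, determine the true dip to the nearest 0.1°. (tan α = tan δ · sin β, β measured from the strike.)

39.1°

The section is 35° from the strike.
tan δ = tan α / sin β = tan 25° / sin 35° = 0.4663 / 0.5736 = 0.8130
true dip = arctan 0.8130 = 39.11°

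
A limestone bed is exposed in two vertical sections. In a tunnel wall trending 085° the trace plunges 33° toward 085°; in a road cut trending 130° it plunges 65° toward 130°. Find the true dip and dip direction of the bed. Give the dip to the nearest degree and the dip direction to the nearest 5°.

The two traces are lines in the plane: v₁ = (sin 85°·cos 33°, cos 85°·cos 33°, −sin 33°), v₂ = (sin 130°·cos 65°, cos 130°·cos 65°, −sin 65°).
Cross product v₁ × v₂ gives the pole to the plane: n ∝ (0.214, -0.581, 0.251).
True dip = arccos(n_z / |n|) = arccos(0.3752) = 68.0°.
Dip direction = atan2(0.214, -0.581) = 160° (azimuth of n's horizontal projection).

true dip 68°, dip direction 160°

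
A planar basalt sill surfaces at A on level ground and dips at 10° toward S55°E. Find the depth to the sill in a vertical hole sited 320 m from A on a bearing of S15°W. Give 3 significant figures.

The hole lies 70° from the dip direction, so the down-dip offset is 320 × cos 70° = 109.45 m.
Depth = down-dip offset × tan(dip) = 109.45 × tan 10° = 109.45 × 0.1763
Depth = 19.30 m

19.3 m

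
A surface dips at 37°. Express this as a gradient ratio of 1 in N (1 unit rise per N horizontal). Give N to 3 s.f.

1 in 1.33

1 : N means tan θ = 1/N, so N = 1/tan 37° = 1/0.7536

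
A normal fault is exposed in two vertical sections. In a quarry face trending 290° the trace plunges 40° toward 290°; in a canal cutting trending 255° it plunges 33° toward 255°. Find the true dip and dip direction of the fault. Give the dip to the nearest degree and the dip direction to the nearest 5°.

The two traces are lines in the plane: v₁ = (sin 290°·cos 40°, cos 290°·cos 40°, −sin 40°), v₂ = (sin 255°·cos 33°, cos 255°·cos 33°, −sin 33°).
n = v₁ × v₂ = (-0.282, 0.129, 0.368) (taken with n_z > 0).
Dip δ = arctan(|n_h|/n_z) = arctan(0.310/0.368) = 40.1°.
The horizontal component of n points toward azimuth atan2(n_x, n_y) = 295°, the dip direction.

true dip 40°, dip direction 295°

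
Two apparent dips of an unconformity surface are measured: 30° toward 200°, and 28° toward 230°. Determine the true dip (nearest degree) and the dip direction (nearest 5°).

true dip 30°, dip direction 205°

The two traces are lines in the plane: v₁ = (sin 200°·cos 30°, cos 200°·cos 30°, −sin 30°), v₂ = (sin 230°·cos 28°, cos 230°·cos 28°, −sin 28°).
The plane normal is n = v₁ × v₂ ∝ (-0.098, -0.199, 0.382).
True dip = arccos(n_z / |n|) = arccos(0.8647) = 30.1°.
Dip direction = azimuth of (n_x, n_y) = atan2(-0.098, -0.199) = 206°.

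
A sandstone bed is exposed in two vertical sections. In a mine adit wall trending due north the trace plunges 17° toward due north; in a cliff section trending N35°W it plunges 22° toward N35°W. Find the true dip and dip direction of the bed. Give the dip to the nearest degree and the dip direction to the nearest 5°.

The two traces are lines in the plane: v₁ = (sin 0°·cos 17°, cos 0°·cos 17°, −sin 17°), v₂ = (sin 325°·cos 22°, cos 325°·cos 22°, −sin 22°).
Cross product v₁ × v₂ gives the pole to the plane: n ∝ (-0.136, 0.155, 0.509).
Dip δ = arctan(|n_h|/n_z) = arctan(0.207/0.509) = 22.1°.
Dip direction = azimuth of (n_x, n_y) = atan2(-0.136, 0.155) = 319°.

true dip 22°, dip direction 320°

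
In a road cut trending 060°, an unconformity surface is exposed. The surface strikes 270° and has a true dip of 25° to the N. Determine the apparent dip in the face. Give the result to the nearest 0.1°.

13.1°

The strike is 270° and the section trends 060°; the acute angle between them is β = 30°.
tan(apparent dip) = tan 25° · sin 30° = 0.2332
α = arctan(0.2332) = 13.12°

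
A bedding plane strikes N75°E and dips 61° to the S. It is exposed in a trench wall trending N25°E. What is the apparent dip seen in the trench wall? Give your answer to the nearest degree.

54°

The section lies 50° from the strike.
tan α = tan 61° × sin 50° = 1.8040 × 0.7660 = 1.3820
α = arctan(1.3820) = 54.11°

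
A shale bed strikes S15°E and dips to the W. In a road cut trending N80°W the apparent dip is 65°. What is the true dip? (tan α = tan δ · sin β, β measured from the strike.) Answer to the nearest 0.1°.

β = acute angle between strike S15°E and section N80°W = 65°.
tan(true dip) = tan 65° / sin 65° = 2.3662
true dip = arctan 2.3662 = 67.09°

67.1°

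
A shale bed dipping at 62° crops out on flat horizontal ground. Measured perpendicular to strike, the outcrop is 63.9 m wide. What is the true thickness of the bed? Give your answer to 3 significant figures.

56.4 m

True thickness t = w · sin(dip) = 63.9 × sin 62°
t = 63.9 × 0.8829 = 56.420 m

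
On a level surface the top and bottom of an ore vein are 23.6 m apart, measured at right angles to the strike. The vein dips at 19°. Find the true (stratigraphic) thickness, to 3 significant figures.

True thickness t = w · sin(dip) = 23.6 × sin 19°
t = 23.6 × 0.3256 = 7.683 m

7.68 m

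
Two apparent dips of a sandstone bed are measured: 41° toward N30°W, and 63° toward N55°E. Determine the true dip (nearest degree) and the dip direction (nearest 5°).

true dip 64°, dip direction 035°

Represent each trace as a vector plunging at its apparent dip toward its trend (east-north-up frame): v₁ = (-0.377, 0.654, -0.656), v₂ = (0.372, 0.260, -0.891).
n = v₁ × v₂ = (0.412, 0.580, 0.341) (taken with n_z > 0).
tan δ = √(n_x²+n_y²)/n_z = 0.711/0.341, so δ = 64.4°.
Dip direction = atan2(0.412, 0.580) = 35° (azimuth of n's horizontal projection).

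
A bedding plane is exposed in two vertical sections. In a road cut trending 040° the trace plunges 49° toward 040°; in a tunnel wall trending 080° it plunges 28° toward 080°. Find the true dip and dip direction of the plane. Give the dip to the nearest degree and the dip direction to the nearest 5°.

true dip 52°, dip direction 015°

The two traces are lines in the plane: v₁ = (sin 40°·cos 49°, cos 40°·cos 49°, −sin 49°), v₂ = (sin 80°·cos 28°, cos 80°·cos 28°, −sin 28°).
n = v₁ × v₂ = (0.120, 0.458, 0.372) (taken with n_z > 0).
tan δ = √(n_x²+n_y²)/n_z = 0.474/0.372, so δ = 51.8°.
Dip direction = azimuth of (n_x, n_y) = atan2(0.120, 0.458) = 15°.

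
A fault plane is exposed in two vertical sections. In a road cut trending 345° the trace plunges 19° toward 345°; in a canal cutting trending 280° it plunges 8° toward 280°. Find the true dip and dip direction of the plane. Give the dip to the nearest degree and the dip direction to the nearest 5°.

Represent each trace as a vector plunging at its apparent dip toward its trend (east-north-up frame): v₁ = (-0.245, 0.913, -0.326), v₂ = (-0.975, 0.172, -0.139).
The plane normal is n = v₁ × v₂ ∝ (-0.071, 0.283, 0.849).
True dip = arccos(n_z / |n|) = arccos(0.9455) = 19.0°.
Dip direction = atan2(-0.071, 0.283) = 346° (azimuth of n's horizontal projection).

true dip 19°, dip direction 345°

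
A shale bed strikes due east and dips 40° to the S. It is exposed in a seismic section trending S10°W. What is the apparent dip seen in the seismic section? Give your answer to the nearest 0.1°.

39.6°

The section lies 80° from the strike.
tan α = tan 40° × sin 80° = 0.8391 × 0.9848 = 0.8264
apparent dip = arctan 0.8264 = 39.57°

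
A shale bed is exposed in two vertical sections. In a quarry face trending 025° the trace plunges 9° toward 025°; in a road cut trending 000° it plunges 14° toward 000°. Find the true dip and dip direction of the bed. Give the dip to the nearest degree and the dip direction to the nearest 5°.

The two traces are lines in the plane: v₁ = (sin 25°·cos 9°, cos 25°·cos 9°, −sin 9°), v₂ = (sin 0°·cos 14°, cos 0°·cos 14°, −sin 14°).
The plane normal is n = v₁ × v₂ ∝ (-0.065, 0.101, 0.405).
tan δ = √(n_x²+n_y²)/n_z = 0.120/0.405, so δ = 16.5°.
The horizontal component of n points toward azimuth atan2(n_x, n_y) = 327°, the dip direction.

true dip 16°, dip direction 325°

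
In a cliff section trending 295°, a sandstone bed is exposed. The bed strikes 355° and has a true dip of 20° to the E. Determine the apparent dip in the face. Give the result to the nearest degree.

17°

The section lies 60° from the strike.
tan(apparent dip) = tan 20° · sin 60° = 0.3152
apparent dip = arctan 0.3152 = 17.50°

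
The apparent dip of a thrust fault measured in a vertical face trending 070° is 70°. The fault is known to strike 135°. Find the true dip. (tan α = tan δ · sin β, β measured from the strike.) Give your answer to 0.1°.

β = acute angle between strike 135° and section 070° = 65°.
tan δ = tan α / sin β = tan 70° / sin 65° = 2.7475 / 0.9063 = 3.0315
true dip = arctan 3.0315 = 71.74°

71.7°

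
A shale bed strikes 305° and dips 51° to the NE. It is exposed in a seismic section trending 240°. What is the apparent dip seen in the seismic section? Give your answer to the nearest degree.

48°

The strike is 305° and the section trends 240°; the acute angle between them is β = 65°.
tan(apparent dip) = tan 51° · sin 65° = 1.1192
α = arctan(1.1192) = 48.22°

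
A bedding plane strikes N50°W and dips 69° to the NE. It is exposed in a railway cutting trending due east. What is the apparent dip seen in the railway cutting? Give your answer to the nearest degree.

The section lies 40° from the strike.
tan α = tan 69° × sin 40° = 2.6051 × 0.6428 = 1.6745
apparent dip = arctan 1.6745 = 59.15°

59°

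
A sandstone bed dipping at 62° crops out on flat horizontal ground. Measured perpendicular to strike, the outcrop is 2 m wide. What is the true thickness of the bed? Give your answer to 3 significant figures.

1.77 m

True thickness t = w · sin(dip) = 2 × sin 62°
t = 2 × 0.8829 = 1.766 m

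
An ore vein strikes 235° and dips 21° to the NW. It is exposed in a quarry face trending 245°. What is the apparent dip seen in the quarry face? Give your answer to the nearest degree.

4°

Angle between strike (235°) and section (245°): β = 10°.
tan(apparent dip) = tan 21° · sin 10° = 0.0667
apparent dip = arctan 0.0667 = 3.81°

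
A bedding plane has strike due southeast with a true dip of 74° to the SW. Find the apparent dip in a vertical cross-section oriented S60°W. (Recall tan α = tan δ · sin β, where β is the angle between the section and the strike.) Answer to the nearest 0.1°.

Angle between strike (due southeast) and section (S60°W): β = 75°.
tan(apparent dip) = tan 74° · sin 75° = 3.3686
α = arctan(3.3686) = 73.47°

73.5°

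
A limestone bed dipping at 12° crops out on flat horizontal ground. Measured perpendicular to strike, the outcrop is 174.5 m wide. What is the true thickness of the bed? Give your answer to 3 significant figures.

36.3 m

True thickness t = w · sin(dip) = 174.5 × sin 12°
t = 174.5 × 0.2079 = 36.281 m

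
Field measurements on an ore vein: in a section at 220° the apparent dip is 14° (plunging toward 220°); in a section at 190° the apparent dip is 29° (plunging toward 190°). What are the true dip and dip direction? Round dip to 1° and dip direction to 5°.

The two traces are lines in the plane: v₁ = (sin 220°·cos 14°, cos 220°·cos 14°, −sin 14°), v₂ = (sin 190°·cos 29°, cos 190°·cos 29°, −sin 29°).
The plane normal is n = v₁ × v₂ ∝ (0.152, -0.266, 0.424).
True dip = arccos(n_z / |n|) = arccos(0.8111) = 35.8°.
Dip direction = atan2(0.152, -0.266) = 150° (azimuth of n's horizontal projection).

true dip 36°, dip direction 150°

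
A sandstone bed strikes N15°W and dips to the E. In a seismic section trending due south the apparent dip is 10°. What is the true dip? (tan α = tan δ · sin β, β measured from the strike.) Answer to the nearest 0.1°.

The section is 15° from the strike.
tan(true dip) = tan 10° / sin 15° = 0.6813
true dip = arctan 0.6813 = 34.27°

34.3°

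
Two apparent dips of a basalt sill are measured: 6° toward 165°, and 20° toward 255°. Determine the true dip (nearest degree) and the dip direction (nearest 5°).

Each apparent-dip line lies in the plane. As unit vectors (x east, y north, z up), v₁ plunges 6°→165° and v₂ plunges 20°→255°.
The plane normal is n = v₁ × v₂ ∝ (-0.303, -0.183, 0.935).
True dip = arccos(n_z / |n|) = arccos(0.9351) = 20.7°.
Dip direction = azimuth of (n_x, n_y) = atan2(-0.303, -0.183) = 239°.

true dip 21°, dip direction 240°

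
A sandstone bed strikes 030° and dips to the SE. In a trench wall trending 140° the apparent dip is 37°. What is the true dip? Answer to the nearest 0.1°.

38.7°

β = acute angle between strike 030° and section 140° = 70°.
tan(true dip) = tan 37° / sin 70° = 0.8019
true dip = arctan 0.8019 = 38.73°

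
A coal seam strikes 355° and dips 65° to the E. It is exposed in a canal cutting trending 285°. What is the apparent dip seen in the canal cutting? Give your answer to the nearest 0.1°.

63.6°

The section lies 70° from the strike.
tan(apparent dip) = tan 65° · sin 70° = 2.0152
α = arctan(2.0152) = 63.61°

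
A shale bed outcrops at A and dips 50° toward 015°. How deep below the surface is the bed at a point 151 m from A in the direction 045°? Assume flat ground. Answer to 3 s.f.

The hole lies 30° from the dip direction, so the down-dip offset is 151 × cos 30° = 130.77 m.
Depth = down-dip offset × tan(dip) = 130.77 × tan 50° = 130.77 × 1.1918
Depth = 155.85 m

156 m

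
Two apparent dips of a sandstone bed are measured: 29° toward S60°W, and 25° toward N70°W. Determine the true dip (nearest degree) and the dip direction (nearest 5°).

true dip 30°, dip direction 255°

Represent each trace as a vector plunging at its apparent dip toward its trend (east-north-up frame): v₁ = (-0.757, -0.437, -0.485), v₂ = (-0.852, 0.310, -0.423).
Cross product v₁ × v₂ gives the pole to the plane: n ∝ (-0.335, -0.093, 0.607).
tan δ = √(n_x²+n_y²)/n_z = 0.348/0.607, so δ = 29.8°.
The horizontal component of n points toward azimuth atan2(n_x, n_y) = 255°, the dip direction.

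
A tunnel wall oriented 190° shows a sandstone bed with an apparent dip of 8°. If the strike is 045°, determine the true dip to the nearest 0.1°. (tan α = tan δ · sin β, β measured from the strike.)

13.8°

β = acute angle between strike 045° and section 190° = 35°.
tan δ = tan α / sin β = tan 8° / sin 35° = 0.1405 / 0.5736 = 0.2450
true dip = arctan 0.2450 = 13.77°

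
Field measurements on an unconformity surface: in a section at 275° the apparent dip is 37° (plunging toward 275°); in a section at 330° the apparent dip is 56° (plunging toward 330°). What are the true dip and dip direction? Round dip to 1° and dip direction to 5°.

Represent each trace as a vector plunging at its apparent dip toward its trend (east-north-up frame): v₁ = (-0.796, 0.070, -0.602), v₂ = (-0.280, 0.484, -0.829).
n = v₁ × v₂ = (-0.234, 0.491, 0.366) (taken with n_z > 0).
tan δ = √(n_x²+n_y²)/n_z = 0.544/0.366, so δ = 56.1°.
The horizontal component of n points toward azimuth atan2(n_x, n_y) = 335°, the dip direction.

true dip 56°, dip direction 335°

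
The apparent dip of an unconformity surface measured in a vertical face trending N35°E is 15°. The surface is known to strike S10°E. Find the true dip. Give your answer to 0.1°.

β = acute angle between strike S10°E and section N35°E = 45°.
tan δ = tan α / sin β = tan 15° / sin 45° = 0.2679 / 0.7071 = 0.3789
δ = arctan(0.3789) = 20.75°

20.8°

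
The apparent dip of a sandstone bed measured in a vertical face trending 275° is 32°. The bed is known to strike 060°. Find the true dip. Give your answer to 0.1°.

47.5°

β = acute angle between strike 060° and section 275° = 35°.
tan δ = tan α / sin β = tan 32° / sin 35° = 0.6249 / 0.5736 = 1.0894
δ = arctan(1.0894) = 47.45°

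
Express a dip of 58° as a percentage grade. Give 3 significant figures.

160%

grade % = 100 × tan 58° = 100 × 1.6003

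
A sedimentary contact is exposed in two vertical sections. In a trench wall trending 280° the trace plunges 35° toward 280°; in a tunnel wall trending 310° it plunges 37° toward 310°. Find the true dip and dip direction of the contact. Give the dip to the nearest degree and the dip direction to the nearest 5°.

The two traces are lines in the plane: v₁ = (sin 280°·cos 35°, cos 280°·cos 35°, −sin 35°), v₂ = (sin 310°·cos 37°, cos 310°·cos 37°, −sin 37°).
n = v₁ × v₂ = (-0.209, 0.135, 0.327) (taken with n_z > 0).
True dip = arccos(n_z / |n|) = arccos(0.7963) = 37.2°.
The horizontal component of n points toward azimuth atan2(n_x, n_y) = 303°, the dip direction.

true dip 37°, dip direction 305°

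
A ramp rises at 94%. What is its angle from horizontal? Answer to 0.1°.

tan θ = 94/100 = 0.9400
θ = arctan(0.9400) = 43.23°

43.2°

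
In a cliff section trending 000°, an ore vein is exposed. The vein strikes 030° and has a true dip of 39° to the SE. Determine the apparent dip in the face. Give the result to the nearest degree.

22°

The strike is 030° and the section trends 000°; the acute angle between them is β = 30°.
tan(apparent dip) = tan 39° · sin 30° = 0.4049
apparent dip = arctan 0.4049 = 22.04°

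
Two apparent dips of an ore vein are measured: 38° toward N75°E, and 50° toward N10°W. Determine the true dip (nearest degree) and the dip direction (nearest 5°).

Represent each trace as a vector plunging at its apparent dip toward its trend (east-north-up frame): v₁ = (0.761, 0.204, -0.616), v₂ = (-0.112, 0.633, -0.766).
The plane normal is n = v₁ × v₂ ∝ (0.233, 0.652, 0.505).
Dip δ = arctan(|n_h|/n_z) = arctan(0.692/0.505) = 53.9°.
Dip direction = azimuth of (n_x, n_y) = atan2(0.233, 0.652) = 20°.

true dip 54°, dip direction 020°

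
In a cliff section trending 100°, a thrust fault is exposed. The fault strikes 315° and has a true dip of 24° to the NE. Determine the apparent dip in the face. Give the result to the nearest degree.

The section lies 35° from the strike.
tan(apparent dip) = tan 24° · sin 35° = 0.2554
apparent dip = arctan 0.2554 = 14.33°

14°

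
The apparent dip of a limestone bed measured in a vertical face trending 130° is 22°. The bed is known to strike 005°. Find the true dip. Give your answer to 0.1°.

β = acute angle between strike 005° and section 130° = 55°.
tan δ = tan α / sin β = tan 22° / sin 55° = 0.4040 / 0.8192 = 0.4932
true dip = arctan 0.4932 = 26.25°

26.3°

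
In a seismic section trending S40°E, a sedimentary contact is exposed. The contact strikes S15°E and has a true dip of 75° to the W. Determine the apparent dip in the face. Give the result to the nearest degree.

58°

The section lies 25° from the strike.
tan(apparent dip) = tan 75° · sin 25° = 1.5772
apparent dip = arctan 1.5772 = 57.62°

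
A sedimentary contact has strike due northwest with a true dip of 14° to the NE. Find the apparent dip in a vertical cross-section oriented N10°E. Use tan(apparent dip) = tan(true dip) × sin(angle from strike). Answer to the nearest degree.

12°

The strike is due northwest and the section trends N10°E; the acute angle between them is β = 55°.
tan α = tan 14° × sin 55° = 0.2493 × 0.8192 = 0.2042
apparent dip = arctan 0.2042 = 11.54°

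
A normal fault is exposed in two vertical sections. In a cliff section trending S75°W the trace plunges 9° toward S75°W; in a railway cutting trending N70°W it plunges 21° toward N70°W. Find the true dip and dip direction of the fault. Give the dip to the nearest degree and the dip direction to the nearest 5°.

true dip 25°, dip direction 325°

Each apparent-dip line lies in the plane. As unit vectors (x east, y north, z up), v₁ plunges 9°→S75°W and v₂ plunges 21°→N70°W.
n = v₁ × v₂ = (-0.142, 0.205, 0.529) (taken with n_z > 0).
True dip = arccos(n_z / |n|) = arccos(0.9048) = 25.2°.
Dip direction = atan2(-0.142, 0.205) = 325° (azimuth of n's horizontal projection).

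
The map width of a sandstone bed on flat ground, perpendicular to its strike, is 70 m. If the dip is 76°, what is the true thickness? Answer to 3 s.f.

67.9 m

True thickness t = w · sin(dip) = 70 × sin 76°
t = 70 × 0.9703 = 67.921 m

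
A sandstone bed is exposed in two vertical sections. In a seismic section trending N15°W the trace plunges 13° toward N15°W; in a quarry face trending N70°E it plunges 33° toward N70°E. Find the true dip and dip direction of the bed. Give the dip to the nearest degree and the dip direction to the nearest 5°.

Represent each trace as a vector plunging at its apparent dip toward its trend (east-north-up frame): v₁ = (-0.252, 0.941, -0.225), v₂ = (0.788, 0.287, -0.545).
The plane normal is n = v₁ × v₂ ∝ (0.448, 0.315, 0.814).
True dip = arccos(n_z / |n|) = arccos(0.8298) = 33.9°.
The horizontal component of n points toward azimuth atan2(n_x, n_y) = 55°, the dip direction.

true dip 34°, dip direction 055°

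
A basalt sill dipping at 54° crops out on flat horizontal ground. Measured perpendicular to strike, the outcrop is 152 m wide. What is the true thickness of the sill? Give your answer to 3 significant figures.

True thickness t = w · sin(dip) = 152 × sin 54°
t = 152 × 0.8090 = 122.971 m

123 m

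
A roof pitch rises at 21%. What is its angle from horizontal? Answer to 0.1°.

11.9°

tan θ = 21/100 = 0.2100
θ = arctan(0.2100) = 11.86°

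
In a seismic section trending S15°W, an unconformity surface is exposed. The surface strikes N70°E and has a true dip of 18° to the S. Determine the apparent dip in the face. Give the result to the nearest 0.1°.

14.9°

The strike is N70°E and the section trends S15°W; the acute angle between them is β = 55°.
tan(apparent dip) = tan 18° · sin 55° = 0.2662
α = arctan(0.2662) = 14.90°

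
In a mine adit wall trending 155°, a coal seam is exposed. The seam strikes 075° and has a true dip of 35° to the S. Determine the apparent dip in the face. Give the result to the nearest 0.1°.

The strike is 075° and the section trends 155°; the acute angle between them is β = 80°.
tan α = tan 35° × sin 80° = 0.7002 × 0.9848 = 0.6896
apparent dip = arctan 0.6896 = 34.59°

34.6°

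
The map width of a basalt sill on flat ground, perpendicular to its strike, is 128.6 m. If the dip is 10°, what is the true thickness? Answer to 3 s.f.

True thickness t = w · sin(dip) = 128.6 × sin 10°
t = 128.6 × 0.1736 = 22.331 m

22.3 m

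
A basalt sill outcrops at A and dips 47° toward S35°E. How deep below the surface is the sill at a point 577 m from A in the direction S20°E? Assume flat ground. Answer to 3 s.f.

The hole lies 15° from the dip direction, so the down-dip offset is 577 × cos 15° = 557.34 m.
Depth = down-dip offset × tan(dip) = 557.34 × tan 47° = 557.34 × 1.0724
Depth = 597.67 m

598 m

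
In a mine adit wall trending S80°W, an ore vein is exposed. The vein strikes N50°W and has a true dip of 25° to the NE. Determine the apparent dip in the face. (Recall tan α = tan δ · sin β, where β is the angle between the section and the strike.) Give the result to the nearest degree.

The section lies 50° from the strike.
tan(apparent dip) = tan 25° · sin 50° = 0.3572
α = arctan(0.3572) = 19.66°

20°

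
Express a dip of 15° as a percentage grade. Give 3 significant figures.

26.8%

grade % = 100 × tan 15° = 100 × 0.2679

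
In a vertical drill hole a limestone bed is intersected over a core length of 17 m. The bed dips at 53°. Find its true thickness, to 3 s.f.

10.2 m

True thickness t = h · cos(dip) = 17 × cos 53°
t = 17 × 0.6018 = 10.231 m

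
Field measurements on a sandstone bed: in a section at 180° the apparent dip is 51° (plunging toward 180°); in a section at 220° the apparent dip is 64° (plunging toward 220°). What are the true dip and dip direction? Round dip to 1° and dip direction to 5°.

true dip 65°, dip direction 235°

Each apparent-dip line lies in the plane. As unit vectors (x east, y north, z up), v₁ plunges 51°→180° and v₂ plunges 64°→220°.
n = v₁ × v₂ = (-0.305, -0.219, 0.177) (taken with n_z > 0).
tan δ = √(n_x²+n_y²)/n_z = 0.375/0.177, so δ = 64.7°.
Dip direction = azimuth of (n_x, n_y) = atan2(-0.305, -0.219) = 234°.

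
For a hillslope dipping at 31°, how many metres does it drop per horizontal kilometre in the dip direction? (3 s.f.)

601 m

drop per km = 1000 × tan 31° = 1000 × 0.6009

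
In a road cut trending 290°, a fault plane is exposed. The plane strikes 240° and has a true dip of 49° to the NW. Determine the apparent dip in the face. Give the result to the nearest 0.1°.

41.4°

The strike is 240° and the section trends 290°; the acute angle between them is β = 50°.
tan α = tan 49° × sin 50° = 1.1504 × 0.7660 = 0.8812
α = arctan(0.8812) = 41.39°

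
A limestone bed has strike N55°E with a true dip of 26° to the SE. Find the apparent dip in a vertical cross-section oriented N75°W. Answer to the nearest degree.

Angle between strike (N55°E) and section (N75°W): β = 50°.
tan α = tan 26° × sin 50° = 0.4877 × 0.7660 = 0.3736
α = arctan(0.3736) = 20.49°

20°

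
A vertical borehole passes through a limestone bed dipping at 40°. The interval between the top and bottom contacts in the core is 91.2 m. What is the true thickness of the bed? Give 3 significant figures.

69.9 m

True thickness t = h · cos(dip) = 91.2 × cos 40°
t = 91.2 × 0.7660 = 69.863 m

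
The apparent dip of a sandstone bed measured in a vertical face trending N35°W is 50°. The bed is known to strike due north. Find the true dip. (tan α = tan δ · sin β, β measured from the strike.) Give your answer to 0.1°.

The section is 35° from the strike.
tan(true dip) = tan 50° / sin 35° = 2.0778
δ = arctan(2.0778) = 64.30°

64.3°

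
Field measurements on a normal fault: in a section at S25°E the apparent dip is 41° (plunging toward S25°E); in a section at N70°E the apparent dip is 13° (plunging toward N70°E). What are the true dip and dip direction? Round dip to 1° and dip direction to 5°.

Represent each trace as a vector plunging at its apparent dip toward its trend (east-north-up frame): v₁ = (0.319, -0.684, -0.656), v₂ = (0.916, 0.333, -0.225).
The plane normal is n = v₁ × v₂ ∝ (0.373, -0.529, 0.733).
Dip δ = arctan(|n_h|/n_z) = arctan(0.647/0.733) = 41.4°.
Dip direction = atan2(0.373, -0.529) = 145° (azimuth of n's horizontal projection).

true dip 41°, dip direction 145°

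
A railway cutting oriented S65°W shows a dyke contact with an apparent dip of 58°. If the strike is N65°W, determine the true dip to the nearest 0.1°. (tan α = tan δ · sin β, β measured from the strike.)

64.4°

The section is 50° from the strike.
tan δ = tan α / sin β = tan 58° / sin 50° = 1.6003 / 0.7660 = 2.0891
true dip = arctan 2.0891 = 64.42°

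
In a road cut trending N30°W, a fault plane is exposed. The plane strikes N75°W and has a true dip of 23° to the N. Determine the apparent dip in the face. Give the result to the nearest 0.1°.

Angle between strike (N75°W) and section (N30°W): β = 45°.
tan α = tan 23° × sin 45° = 0.4245 × 0.7071 = 0.3001
apparent dip = arctan 0.3001 = 16.71°

16.7°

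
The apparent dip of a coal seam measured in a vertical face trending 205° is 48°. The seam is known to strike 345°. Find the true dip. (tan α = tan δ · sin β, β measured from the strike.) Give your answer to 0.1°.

59.9°

β = acute angle between strike 345° and section 205° = 40°.
tan(true dip) = tan 48° / sin 40° = 1.7278
δ = arctan(1.7278) = 59.94°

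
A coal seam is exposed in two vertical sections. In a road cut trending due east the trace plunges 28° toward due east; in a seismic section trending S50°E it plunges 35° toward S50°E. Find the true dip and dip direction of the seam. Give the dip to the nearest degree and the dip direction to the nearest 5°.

true dip 35°, dip direction 130°

Represent each trace as a vector plunging at its apparent dip toward its trend (east-north-up frame): v₁ = (0.883, 0.000, -0.469), v₂ = (0.628, -0.527, -0.574).
The plane normal is n = v₁ × v₂ ∝ (0.247, -0.212, 0.465).
True dip = arccos(n_z / |n|) = arccos(0.8191) = 35.0°.
The horizontal component of n points toward azimuth atan2(n_x, n_y) = 131°, the dip direction.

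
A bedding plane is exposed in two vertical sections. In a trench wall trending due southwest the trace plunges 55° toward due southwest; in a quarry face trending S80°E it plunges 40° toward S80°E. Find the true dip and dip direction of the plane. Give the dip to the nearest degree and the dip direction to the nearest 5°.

true dip 68°, dip direction 170°

The two traces are lines in the plane: v₁ = (sin 225°·cos 55°, cos 225°·cos 55°, −sin 55°), v₂ = (sin 100°·cos 40°, cos 100°·cos 40°, −sin 40°).
n = v₁ × v₂ = (0.152, -0.879, 0.360) (taken with n_z > 0).
tan δ = √(n_x²+n_y²)/n_z = 0.892/0.360, so δ = 68.0°.
Dip direction = azimuth of (n_x, n_y) = atan2(0.152, -0.879) = 170°.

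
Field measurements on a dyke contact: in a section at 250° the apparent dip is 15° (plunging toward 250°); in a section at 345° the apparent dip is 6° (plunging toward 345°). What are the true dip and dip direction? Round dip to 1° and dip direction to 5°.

The two traces are lines in the plane: v₁ = (sin 250°·cos 15°, cos 250°·cos 15°, −sin 15°), v₂ = (sin 345°·cos 6°, cos 345°·cos 6°, −sin 6°).
Cross product v₁ × v₂ gives the pole to the plane: n ∝ (-0.283, 0.028, 0.957).
True dip = arccos(n_z / |n|) = arccos(0.9585) = 16.6°.
Dip direction = atan2(-0.283, 0.028) = 276° (azimuth of n's horizontal projection).

true dip 17°, dip direction 275°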